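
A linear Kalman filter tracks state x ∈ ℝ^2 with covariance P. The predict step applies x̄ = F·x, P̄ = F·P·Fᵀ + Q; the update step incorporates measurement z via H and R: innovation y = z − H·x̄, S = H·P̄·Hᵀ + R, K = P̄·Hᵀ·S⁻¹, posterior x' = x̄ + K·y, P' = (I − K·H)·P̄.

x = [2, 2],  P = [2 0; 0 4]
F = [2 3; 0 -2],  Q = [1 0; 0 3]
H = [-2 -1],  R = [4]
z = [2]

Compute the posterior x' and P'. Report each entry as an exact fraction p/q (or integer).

x̄ = F·x = [10, -4]
P̄ = F·P·Fᵀ + Q = [45 -24; -24 19]
y = z − H·x̄ = [18]
S = H·P̄·Hᵀ + R = [107]
K = P̄·Hᵀ·S⁻¹ = [-66/107; 29/107]
x' = x̄ + K·y = [-118/107, 94/107]
P' = (I − K·H)·P̄ = [459/107 -654/107; -654/107 1192/107]

x' = [-118/107, 94/107]
P' = [459/107 -654/107; -654/107 1192/107]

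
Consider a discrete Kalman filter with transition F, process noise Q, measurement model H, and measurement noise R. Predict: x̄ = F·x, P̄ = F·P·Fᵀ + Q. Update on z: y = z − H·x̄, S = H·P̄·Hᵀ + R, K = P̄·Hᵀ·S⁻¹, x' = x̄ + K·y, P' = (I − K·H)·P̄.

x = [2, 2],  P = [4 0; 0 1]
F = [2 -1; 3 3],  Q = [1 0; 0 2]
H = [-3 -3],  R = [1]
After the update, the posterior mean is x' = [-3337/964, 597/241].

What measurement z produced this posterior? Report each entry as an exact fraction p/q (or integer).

z = [3]

x̄ = F·x = [2, 12]
P̄ = F·P·Fᵀ + Q = [18 21; 21 47]
S = H·P̄·Hᵀ + R = [964]
K = P̄·Hᵀ·S⁻¹ = [-117/964; -51/241]
x' − x̄ = [-5265/964, -2295/241] = K·y
y = (KᵀK)⁻¹·Kᵀ·(x' − x̄) = [45]
z = y + H·x̄ = [45] + [-42] = [3]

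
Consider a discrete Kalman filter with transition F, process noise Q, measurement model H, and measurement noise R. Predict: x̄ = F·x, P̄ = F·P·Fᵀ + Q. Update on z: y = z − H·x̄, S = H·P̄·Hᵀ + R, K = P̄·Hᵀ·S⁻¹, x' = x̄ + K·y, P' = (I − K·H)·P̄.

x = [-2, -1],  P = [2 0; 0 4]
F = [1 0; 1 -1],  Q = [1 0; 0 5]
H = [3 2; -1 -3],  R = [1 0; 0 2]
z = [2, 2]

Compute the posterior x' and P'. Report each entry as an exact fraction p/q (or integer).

x̄ = F·x = [-2, -1]
P̄ = F·P·Fᵀ + Q = [3 2; 2 11]
y = z − H·x̄ = [10, -3]
S = H·P̄·Hᵀ + R = [96 -97; -97 116]
K = P̄·Hᵀ·S⁻¹ = [635/1727 397/1727; -147/1727 -644/1727]
x' = x̄ + K·y = [155/157, -115/157]
P' = (I − K·H)·P̄ = [499/1727 -431/1727; -431/1727 573/1727]

x' = [155/157, -115/157]
P' = [499/1727 -431/1727; -431/1727 573/1727]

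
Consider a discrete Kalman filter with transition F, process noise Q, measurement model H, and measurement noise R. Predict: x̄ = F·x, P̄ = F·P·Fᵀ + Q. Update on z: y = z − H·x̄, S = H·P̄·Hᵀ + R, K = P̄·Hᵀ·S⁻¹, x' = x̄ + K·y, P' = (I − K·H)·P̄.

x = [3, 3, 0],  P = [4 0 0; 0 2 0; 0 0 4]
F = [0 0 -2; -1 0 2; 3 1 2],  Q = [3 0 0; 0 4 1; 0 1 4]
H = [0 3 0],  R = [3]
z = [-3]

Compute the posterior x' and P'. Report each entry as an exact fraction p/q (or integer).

x̄ = F·x = [0, -3, 12]
P̄ = F·P·Fᵀ + Q = [19 -16 -16; -16 24 5; -16 5 58]
y = z − H·x̄ = [6]
S = H·P̄·Hᵀ + R = [219]
K = P̄·Hᵀ·S⁻¹ = [-16/73; 24/73; 5/73]
x' = x̄ + K·y = [-96/73, -75/73, 906/73]
P' = (I − K·H)·P̄ = [619/73 -16/73 -928/73; -16/73 24/73 5/73; -928/73 5/73 4159/73]

x' = [-96/73, -75/73, 906/73]
P' = [619/73 -16/73 -928/73; -16/73 24/73 5/73; -928/73 5/73 4159/73]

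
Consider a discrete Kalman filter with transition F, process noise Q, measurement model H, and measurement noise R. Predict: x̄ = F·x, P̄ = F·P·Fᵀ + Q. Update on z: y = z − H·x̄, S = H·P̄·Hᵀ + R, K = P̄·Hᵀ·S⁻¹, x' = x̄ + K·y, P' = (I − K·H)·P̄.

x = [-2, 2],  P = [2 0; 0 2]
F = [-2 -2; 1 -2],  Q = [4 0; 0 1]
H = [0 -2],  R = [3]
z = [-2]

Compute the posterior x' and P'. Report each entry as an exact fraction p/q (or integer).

x' = [112/47, 26/47]
P' = [876/47 12/47; 12/47 33/47]

x̄ = F·x = [0, -6]
P̄ = F·P·Fᵀ + Q = [20 4; 4 11]
y = z − H·x̄ = [-14]
S = H·P̄·Hᵀ + R = [47]
K = P̄·Hᵀ·S⁻¹ = [-8/47; -22/47]
x' = x̄ + K·y = [112/47, 26/47]
P' = (I − K·H)·P̄ = [876/47 12/47; 12/47 33/47]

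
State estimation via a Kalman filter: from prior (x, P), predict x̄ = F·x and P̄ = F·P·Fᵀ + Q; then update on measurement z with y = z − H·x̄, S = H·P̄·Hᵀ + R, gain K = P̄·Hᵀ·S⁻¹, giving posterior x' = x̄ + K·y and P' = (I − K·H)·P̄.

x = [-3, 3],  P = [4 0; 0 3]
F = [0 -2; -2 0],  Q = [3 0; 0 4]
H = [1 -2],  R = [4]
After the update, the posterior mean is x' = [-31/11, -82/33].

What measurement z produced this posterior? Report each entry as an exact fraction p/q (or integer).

z = [3]

x̄ = F·x = [-6, 6]
P̄ = F·P·Fᵀ + Q = [15 0; 0 20]
S = H·P̄·Hᵀ + R = [99]
K = P̄·Hᵀ·S⁻¹ = [5/33; -40/99]
x' − x̄ = [35/11, -280/33] = K·y
y = (KᵀK)⁻¹·Kᵀ·(x' − x̄) = [21]
z = y + H·x̄ = [21] + [-18] = [3]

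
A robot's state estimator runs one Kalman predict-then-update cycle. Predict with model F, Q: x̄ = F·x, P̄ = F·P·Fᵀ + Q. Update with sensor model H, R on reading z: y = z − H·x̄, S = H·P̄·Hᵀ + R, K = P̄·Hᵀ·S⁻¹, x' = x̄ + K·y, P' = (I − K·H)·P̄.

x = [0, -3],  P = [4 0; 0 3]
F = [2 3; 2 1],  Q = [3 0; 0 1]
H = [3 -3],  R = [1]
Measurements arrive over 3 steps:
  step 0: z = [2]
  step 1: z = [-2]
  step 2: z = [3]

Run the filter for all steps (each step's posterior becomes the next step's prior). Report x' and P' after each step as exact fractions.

step 0: x' = [-9/29, -27/29], P' = [2701/145 536/29; 536/29 535/29]
step 1: x' = [-10875/20333, 2715/20333], P' = [1370593/101665 1343388/101665; 1343388/101665 1327463/101665]
step 2: x' = [55505670/51550273, 4029912/51550273], P' = [688353253/51550273 674709928/51550273; 674709928/51550273 666783115/51550273]

step 0: x̄ = F·x = [-9, -3]
step 0: P̄ = F·P·Fᵀ + Q = [46 25; 25 20]
step 0: y = z − H·x̄ = [20]
step 0: S = H·P̄·Hᵀ + R = [145]
step 0: K = P̄·Hᵀ·S⁻¹ = [63/145; 3/29]
step 0: x' = x̄ + K·y = [-9/29, -27/29]
step 0: P' = (I − K·H)·P̄ = [2701/145 536/29; 536/29 535/29]
step 1: x̄ = F·x = [-99/29, -45/29]
step 1: P̄ = F·P·Fᵀ + Q = [67474/145 40269/145; 40269/145 24344/145]
step 1: y = z − H·x̄ = [104/29]
step 1: S = H·P̄·Hᵀ + R = [20333/29]
step 1: K = P̄·Hᵀ·S⁻¹ = [16323/20333; 9555/20333]
step 1: x' = x̄ + K·y = [-10875/20333, 2715/20333]
step 1: P' = (I − K·H)·P̄ = [1370593/101665 1343388/101665; 1343388/101665 1327463/101665]
step 2: x̄ = F·x = [-13605/20333, -19035/20333]
step 2: P̄ = F·P·Fᵀ + Q = [6771038/20333 4042373/20333; 4042373/20333 12285052/101665]
step 2: y = z − H·x̄ = [44709/20333]
step 2: S = H·P̄·Hᵀ + R = [51550273/101665]
step 2: K = P̄·Hᵀ·S⁻¹ = [40929975/51550273; 23780439/51550273]
step 2: x' = x̄ + K·y = [55505670/51550273, 4029912/51550273]
step 2: P' = (I − K·H)·P̄ = [688353253/51550273 674709928/51550273; 674709928/51550273 666783115/51550273]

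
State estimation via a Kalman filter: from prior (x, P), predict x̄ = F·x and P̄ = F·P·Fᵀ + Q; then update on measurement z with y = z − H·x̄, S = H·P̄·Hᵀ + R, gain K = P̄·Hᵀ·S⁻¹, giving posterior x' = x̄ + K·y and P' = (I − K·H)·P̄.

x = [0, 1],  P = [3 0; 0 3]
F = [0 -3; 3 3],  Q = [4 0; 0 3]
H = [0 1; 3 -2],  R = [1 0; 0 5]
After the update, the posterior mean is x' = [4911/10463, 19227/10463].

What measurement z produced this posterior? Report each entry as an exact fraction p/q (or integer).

x̄ = F·x = [-3, 3]
P̄ = F·P·Fᵀ + Q = [31 -27; -27 57]
S = H·P̄·Hᵀ + R = [58 -195; -195 836]
K = P̄·Hᵀ·S⁻¹ = [6093/10463 3261/10463; 9627/10463 -195/10463]
x' − x̄ = [36300/10463, -12162/10463] = K·y
y = (KᵀK)⁻¹·Kᵀ·(x' − x̄) = [-1, 13]
z = y + H·x̄ = [-1, 13] + [3, -15] = [2, -2]

z = [2, -2]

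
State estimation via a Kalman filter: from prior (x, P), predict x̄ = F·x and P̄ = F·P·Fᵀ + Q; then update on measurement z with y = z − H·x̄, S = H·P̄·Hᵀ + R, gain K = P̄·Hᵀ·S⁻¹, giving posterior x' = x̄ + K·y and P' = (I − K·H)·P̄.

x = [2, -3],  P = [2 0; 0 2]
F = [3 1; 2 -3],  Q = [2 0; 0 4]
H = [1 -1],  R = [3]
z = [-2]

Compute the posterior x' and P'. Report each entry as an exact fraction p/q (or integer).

x̄ = F·x = [3, 13]
P̄ = F·P·Fᵀ + Q = [22 6; 6 30]
y = z − H·x̄ = [8]
S = H·P̄·Hᵀ + R = [43]
K = P̄·Hᵀ·S⁻¹ = [16/43; -24/43]
x' = x̄ + K·y = [257/43, 367/43]
P' = (I − K·H)·P̄ = [690/43 642/43; 642/43 714/43]

x' = [257/43, 367/43]
P' = [690/43 642/43; 642/43 714/43]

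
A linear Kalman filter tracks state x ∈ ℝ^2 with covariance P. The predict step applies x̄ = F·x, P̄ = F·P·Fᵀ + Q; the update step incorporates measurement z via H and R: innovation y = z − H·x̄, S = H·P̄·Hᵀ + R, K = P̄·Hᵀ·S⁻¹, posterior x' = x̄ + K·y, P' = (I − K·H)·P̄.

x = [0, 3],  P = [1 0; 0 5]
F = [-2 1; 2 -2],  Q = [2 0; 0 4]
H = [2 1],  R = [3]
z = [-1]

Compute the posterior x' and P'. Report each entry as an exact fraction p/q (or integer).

x̄ = F·x = [3, -6]
P̄ = F·P·Fᵀ + Q = [11 -14; -14 28]
y = z − H·x̄ = [-1]
S = H·P̄·Hᵀ + R = [19]
K = P̄·Hᵀ·S⁻¹ = [8/19; 0]
x' = x̄ + K·y = [49/19, -6]
P' = (I − K·H)·P̄ = [145/19 -14; -14 28]

x' = [49/19, -6]
P' = [145/19 -14; -14 28]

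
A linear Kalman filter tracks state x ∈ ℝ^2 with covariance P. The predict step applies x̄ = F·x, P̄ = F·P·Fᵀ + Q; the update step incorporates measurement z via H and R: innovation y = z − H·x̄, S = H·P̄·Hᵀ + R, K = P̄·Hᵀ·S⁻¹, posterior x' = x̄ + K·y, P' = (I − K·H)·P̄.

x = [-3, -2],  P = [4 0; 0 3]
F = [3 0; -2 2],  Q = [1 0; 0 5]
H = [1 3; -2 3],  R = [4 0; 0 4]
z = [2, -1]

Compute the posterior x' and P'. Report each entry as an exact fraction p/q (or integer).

x' = [32773/55953, 3877/18651]
P' = [47032/55953 2452/18651; 2452/18651 1492/6217]

x̄ = F·x = [-9, 2]
P̄ = F·P·Fᵀ + Q = [37 -24; -24 33]
y = z − H·x̄ = [5, -25]
S = H·P̄·Hᵀ + R = [194 295; 295 737]
K = P̄·Hᵀ·S⁻¹ = [17275/55953 -17999/55953; 3970/18651 2131/18651]
x' = x̄ + K·y = [32773/55953, 3877/18651]
P' = (I − K·H)·P̄ = [47032/55953 2452/18651; 2452/18651 1492/6217]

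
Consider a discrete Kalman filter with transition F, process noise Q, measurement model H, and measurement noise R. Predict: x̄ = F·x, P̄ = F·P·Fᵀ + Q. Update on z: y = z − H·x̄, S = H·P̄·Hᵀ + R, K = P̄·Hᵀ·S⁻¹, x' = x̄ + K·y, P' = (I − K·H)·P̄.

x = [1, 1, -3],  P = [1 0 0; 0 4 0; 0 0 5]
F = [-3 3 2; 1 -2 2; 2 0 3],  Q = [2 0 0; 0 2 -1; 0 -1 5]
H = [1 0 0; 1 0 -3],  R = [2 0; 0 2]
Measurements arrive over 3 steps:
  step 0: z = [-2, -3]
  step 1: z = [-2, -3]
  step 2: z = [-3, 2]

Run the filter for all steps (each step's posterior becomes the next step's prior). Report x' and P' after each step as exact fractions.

step 0: x' = [-29888/14167, -43508/14167, 3797/14167], P' = [27512/14167 -3377/14167 9174/14167; -3377/14167 387887/28334 1186/14167; 9174/14167 1186/14167 6192/14167]
step 1: x' = [-1872896522/876264987, 4192010344/876264987, 73714283/292088329], P' = [1702449778/876264987 -1020734366/876264987 186884406/292088329; -1020734366/876264987 5043518581/876264987 -105942196/292088329; 186884406/292088329 -105942196/292088329 125840140/292088329]
step 2: x' = [-9026322752789/4210542924769, 40612175914454/12631628774307, -16790060417431/12631628774307], P' = [7909304166714/4210542924769 -4434620006398/4210542924769 2578203232914/4210542924769; -4434620006398/4210542924769 70420161052225/12631628774307 -3972772818344/12631628774307; 2578203232914/4210542924769 -3972772818344/12631628774307 5294306885536/12631628774307]

step 0: x̄ = F·x = [-6, -7, -7]
step 0: P̄ = F·P·Fᵀ + Q = [67 -7 24; -7 39 31; 24 31 54]
step 0: y = z − H·x̄ = [4, -18]
step 0: S = H·P̄·Hᵀ + R = [69 -5; -5 411]
step 0: K = P̄·Hᵀ·S⁻¹ = [13756/14167 -5/14167; -3377/28334 -6935/28334; 4587/14167 -4701/14167]
step 0: x' = x̄ + K·y = [-29888/14167, -43508/14167, 3797/14167]
step 0: P' = (I − K·H)·P̄ = [27512/14167 -3377/14167 9174/14167; -3377/14167 387887/28334 1186/14167; 9174/14167 1186/14167 6192/14167]
step 1: x̄ = F·x = [-33266/14167, 64722/14167, -48385/14167]
step 1: P̄ = F·P·Fᵀ + Q = [4022263/28334 -1286146/14167 -183378/14167; -1286146/14167 897104/14167 148619/14167; -183378/14167 148619/14167 346699/14167]
step 1: y = z − H·x̄ = [4932/14167, -154390/14167]
step 1: S = H·P̄·Hᵀ + R = [4078931/28334 5122531/28334; 5122531/28334 12520049/28334]
step 1: K = P̄·Hᵀ·S⁻¹ = [851224889/876264987 10245062/876264987; -510367183/876264987 -33627301/876264987; 93442203/292088329 -95318007/292088329]
step 1: x' = x̄ + K·y = [-1872896522/876264987, 4192010344/876264987, 73714283/292088329]
step 1: P' = (I − K·H)·P̄ = [1702449778/876264987 -1020734366/876264987 186884406/292088329; -1020734366/876264987 5043518581/876264987 -105942196/292088329; 186884406/292088329 -105942196/292088329 125840140/292088329]
step 2: x̄ = F·x = [6212335432/292088329, -9814631512/876264987, -3082364497/876264987]
step 2: P̄ = F·P·Fᵀ + Q = [23935929267/292088329 -15307751494/292088329 -6579229242/292088329; -15307751494/292088329 34007298796/876264987 14708226607/876264987; -6579229242/292088329 14708226607/876264987 21316646443/876264987]
step 2: y = z − H·x̄ = [-7088600419/292088329, -8710523271/292088329]
step 2: S = H·P̄·Hᵀ + R = [24520105925/292088329 43673616993/292088329; 43673616993/292088329 127945420706/292088329]
step 2: K = P̄·Hᵀ·S⁻¹ = [3954652083357/4210542924769 87347233986/4210542924769; -2217310003199/4210542924769 -230923594027/4210542924769; 1289101616457/4210542924769 -1358051826311/4210542924769]
step 2: x' = x̄ + K·y = [-9026322752789/4210542924769, 40612175914454/12631628774307, -16790060417431/12631628774307]
step 2: P' = (I − K·H)·P̄ = [7909304166714/4210542924769 -4434620006398/4210542924769 2578203232914/4210542924769; -4434620006398/4210542924769 70420161052225/12631628774307 -3972772818344/12631628774307; 2578203232914/4210542924769 -3972772818344/12631628774307 5294306885536/12631628774307]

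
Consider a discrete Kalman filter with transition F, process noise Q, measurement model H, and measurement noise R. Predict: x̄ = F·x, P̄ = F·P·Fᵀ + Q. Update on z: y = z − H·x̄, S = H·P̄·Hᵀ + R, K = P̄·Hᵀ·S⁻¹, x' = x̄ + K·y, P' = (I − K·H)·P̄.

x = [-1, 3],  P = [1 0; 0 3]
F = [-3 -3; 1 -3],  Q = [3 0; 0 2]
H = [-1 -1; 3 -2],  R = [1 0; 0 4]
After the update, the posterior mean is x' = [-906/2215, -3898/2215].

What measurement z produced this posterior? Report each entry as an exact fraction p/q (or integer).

z = [2, 2]

x̄ = F·x = [-6, -10]
P̄ = F·P·Fᵀ + Q = [39 24; 24 30]
S = H·P̄·Hᵀ + R = [118 -81; -81 187]
K = P̄·Hᵀ·S⁻¹ = [-6192/15505 3039/15505; -9126/15505 -2958/15505]
x' − x̄ = [12384/2215, 18252/2215] = K·y
y = (KᵀK)⁻¹·Kᵀ·(x' − x̄) = [-14, 0]
z = y + H·x̄ = [-14, 0] + [16, 2] = [2, 2]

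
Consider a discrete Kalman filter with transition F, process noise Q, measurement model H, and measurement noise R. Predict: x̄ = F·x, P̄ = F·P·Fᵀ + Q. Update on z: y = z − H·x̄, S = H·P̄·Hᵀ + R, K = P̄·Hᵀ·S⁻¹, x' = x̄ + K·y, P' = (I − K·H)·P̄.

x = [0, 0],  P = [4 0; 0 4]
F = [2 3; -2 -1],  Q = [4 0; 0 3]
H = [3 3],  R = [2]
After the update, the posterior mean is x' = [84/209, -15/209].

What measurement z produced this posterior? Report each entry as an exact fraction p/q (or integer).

z = [1]

x̄ = F·x = [0, 0]
P̄ = F·P·Fᵀ + Q = [56 -28; -28 23]
S = H·P̄·Hᵀ + R = [209]
K = P̄·Hᵀ·S⁻¹ = [84/209; -15/209]
x' − x̄ = [84/209, -15/209] = K·y
y = (KᵀK)⁻¹·Kᵀ·(x' − x̄) = [1]
z = y + H·x̄ = [1] + [0] = [1]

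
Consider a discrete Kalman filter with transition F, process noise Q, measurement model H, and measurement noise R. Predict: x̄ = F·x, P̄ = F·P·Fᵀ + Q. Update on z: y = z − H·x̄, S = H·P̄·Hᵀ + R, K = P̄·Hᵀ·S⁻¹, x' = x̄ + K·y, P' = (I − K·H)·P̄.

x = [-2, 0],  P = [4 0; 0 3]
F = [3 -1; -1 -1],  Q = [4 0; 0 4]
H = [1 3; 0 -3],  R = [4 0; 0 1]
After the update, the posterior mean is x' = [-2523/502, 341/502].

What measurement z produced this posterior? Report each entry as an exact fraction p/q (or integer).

z = [-3, -2]

x̄ = F·x = [-6, 2]
P̄ = F·P·Fᵀ + Q = [43 -9; -9 11]
S = H·P̄·Hᵀ + R = [92 -72; -72 100]
K = P̄·Hᵀ·S⁻¹ = [443/502 909/1004; 3/502 -327/1004]
x' − x̄ = [489/502, -663/502] = K·y
y = (KᵀK)⁻¹·Kᵀ·(x' − x̄) = [-3, 4]
z = y + H·x̄ = [-3, 4] + [0, -6] = [-3, -2]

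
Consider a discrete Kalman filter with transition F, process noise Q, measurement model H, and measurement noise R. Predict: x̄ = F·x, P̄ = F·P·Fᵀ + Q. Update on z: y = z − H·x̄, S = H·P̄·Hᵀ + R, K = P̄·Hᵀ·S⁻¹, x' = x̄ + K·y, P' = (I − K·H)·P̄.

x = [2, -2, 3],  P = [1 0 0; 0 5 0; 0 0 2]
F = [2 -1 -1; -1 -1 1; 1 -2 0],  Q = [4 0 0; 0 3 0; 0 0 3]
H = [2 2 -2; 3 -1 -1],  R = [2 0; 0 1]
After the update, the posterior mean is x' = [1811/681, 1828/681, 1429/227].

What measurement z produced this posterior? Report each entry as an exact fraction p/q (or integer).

x̄ = F·x = [3, 3, 6]
P̄ = F·P·Fᵀ + Q = [15 1 12; 1 11 9; 12 9 24]
S = H·P̄·Hᵀ + R = [42 24; 24 111]
K = P̄·Hᵀ·S⁻¹ = [20/681 64/227; 179/681 -143/681; -41/227 15/227]
x' − x̄ = [-232/681, -215/681, 67/227] = K·y
y = (KᵀK)⁻¹·Kᵀ·(x' − x̄) = [-2, -1]
z = y + H·x̄ = [-2, -1] + [0, 0] = [-2, -1]

z = [-2, -1]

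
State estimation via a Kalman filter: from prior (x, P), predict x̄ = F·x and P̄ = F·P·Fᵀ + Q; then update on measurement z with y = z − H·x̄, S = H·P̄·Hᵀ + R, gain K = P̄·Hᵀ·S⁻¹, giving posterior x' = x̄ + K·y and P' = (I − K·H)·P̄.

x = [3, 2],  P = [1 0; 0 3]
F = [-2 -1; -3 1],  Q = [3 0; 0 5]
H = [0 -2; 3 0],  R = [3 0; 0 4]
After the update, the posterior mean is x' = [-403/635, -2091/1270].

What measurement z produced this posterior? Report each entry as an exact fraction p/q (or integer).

z = [3, -1]

x̄ = F·x = [-8, -7]
P̄ = F·P·Fᵀ + Q = [10 3; 3 17]
S = H·P̄·Hᵀ + R = [71 -18; -18 94]
K = P̄·Hᵀ·S⁻¹ = [-12/3175 1011/3175; -1517/3175 27/6350]
x' − x̄ = [4677/635, 6799/1270] = K·y
y = (KᵀK)⁻¹·Kᵀ·(x' − x̄) = [-11, 23]
z = y + H·x̄ = [-11, 23] + [14, -24] = [3, -1]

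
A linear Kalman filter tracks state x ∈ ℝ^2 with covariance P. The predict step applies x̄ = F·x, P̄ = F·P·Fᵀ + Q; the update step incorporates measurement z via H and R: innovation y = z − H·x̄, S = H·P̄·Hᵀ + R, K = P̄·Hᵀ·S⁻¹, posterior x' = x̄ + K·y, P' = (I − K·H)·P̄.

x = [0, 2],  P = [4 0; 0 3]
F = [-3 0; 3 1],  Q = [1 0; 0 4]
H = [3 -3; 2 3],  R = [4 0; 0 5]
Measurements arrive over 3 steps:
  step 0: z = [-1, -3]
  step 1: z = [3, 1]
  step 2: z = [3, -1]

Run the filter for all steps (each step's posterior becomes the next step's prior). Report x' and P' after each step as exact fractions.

step 0: x' = [-15467/24549, -2712/8183], P' = [24635/73647 1825/24549; 1825/24549 2095/8183]
step 1: x' = [18750804/23044075, -5757181/23044075], P' = [7114036/23044075 1494696/23044075; 1494696/23044075 5741456/23044075]
step 2: x' = [24650956642/121965383079, -8346909509/13551709231], P' = [37551283772/121965383079 879314848/13551709231; 879314848/13551709231 3376241808/13551709231]

step 0: x̄ = F·x = [0, 2]
step 0: P̄ = F·P·Fᵀ + Q = [37 -36; -36 43]
step 0: y = z − H·x̄ = [5, -9]
step 0: S = H·P̄·Hᵀ + R = [1372 -273; -273 108]
step 0: K = P̄·Hᵀ·S⁻¹ = [4790/24549 1877/10521; -1115/8183 643/3507]
step 0: x' = x̄ + K·y = [-15467/24549, -2712/8183]
step 0: P' = (I − K·H)·P̄ = [24635/73647 1825/24549; 1825/24549 2095/8183]
step 1: x̄ = F·x = [15467/8183, -371/167]
step 1: P̄ = F·P·Fᵀ + Q = [32818/8183 -540/167; -540/167 1288/167]
step 1: y = z − H·x̄ = [-76389/8183, 31786/8183]
step 1: S = H·P̄·Hᵀ + R = [1372382/8183 -450480/8183; -450480/8183 422675/8183]
step 1: K = P̄·Hᵀ·S⁻¹ = [842901/4608815 3742432/23044075; -637014/4608815 4042752/23044075]
step 1: x' = x̄ + K·y = [18750804/23044075, -5757181/23044075]
step 1: P' = (I − K·H)·P̄ = [7114036/23044075 1494696/23044075; 1494696/23044075 5741456/23044075]
step 2: x̄ = F·x = [-56252412/23044075, 50495231/23044075]
step 2: P̄ = F·P·Fᵀ + Q = [87070399/23044075 -68510412/23044075; -68510412/23044075 170912256/23044075]
step 2: y = z − H·x̄ = [389375154/23044075, -62024944/23044075]
step 2: S = H·P̄·Hᵀ + R = [3647207611/23044075 -1221319146/23044075; -1221319146/23044075 1179587331/23044075]
step 2: K = P̄·Hᵀ·S⁻¹ = [7409362535/40655127693 19768813688/121965383079; -1872695220/13551709231 2377471024/13551709231]
step 2: x' = x̄ + K·y = [24650956642/121965383079, -8346909509/13551709231]
step 2: P' = (I − K·H)·P̄ = [37551283772/121965383079 879314848/13551709231; 879314848/13551709231 3376241808/13551709231]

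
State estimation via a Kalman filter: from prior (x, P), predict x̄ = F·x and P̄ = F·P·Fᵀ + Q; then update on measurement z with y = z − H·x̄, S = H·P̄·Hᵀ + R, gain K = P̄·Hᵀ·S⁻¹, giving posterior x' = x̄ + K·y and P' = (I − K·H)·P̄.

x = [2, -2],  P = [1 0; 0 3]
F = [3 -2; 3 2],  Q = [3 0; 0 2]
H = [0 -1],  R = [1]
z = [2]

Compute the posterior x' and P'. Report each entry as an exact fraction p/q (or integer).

x̄ = F·x = [10, 2]
P̄ = F·P·Fᵀ + Q = [24 -3; -3 23]
y = z − H·x̄ = [4]
S = H·P̄·Hᵀ + R = [24]
K = P̄·Hᵀ·S⁻¹ = [1/8; -23/24]
x' = x̄ + K·y = [21/2, -11/6]
P' = (I − K·H)·P̄ = [189/8 -1/8; -1/8 23/24]

x' = [21/2, -11/6]
P' = [189/8 -1/8; -1/8 23/24]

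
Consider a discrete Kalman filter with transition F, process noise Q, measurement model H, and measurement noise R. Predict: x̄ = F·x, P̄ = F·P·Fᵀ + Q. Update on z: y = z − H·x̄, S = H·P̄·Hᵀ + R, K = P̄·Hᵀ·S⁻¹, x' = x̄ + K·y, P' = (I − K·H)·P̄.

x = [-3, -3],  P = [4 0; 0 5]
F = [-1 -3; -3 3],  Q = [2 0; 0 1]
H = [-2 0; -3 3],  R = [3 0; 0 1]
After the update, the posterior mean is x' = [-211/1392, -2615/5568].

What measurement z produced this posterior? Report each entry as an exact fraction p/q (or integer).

x̄ = F·x = [12, 0]
P̄ = F·P·Fᵀ + Q = [51 -33; -33 82]
S = H·P̄·Hᵀ + R = [207 504; 504 1792]
K = P̄·Hᵀ·S⁻¹ = [-83/174 -3/464; -331/696 4239/12992]
x' − x̄ = [-16915/1392, -2615/5568] = K·y
y = (KᵀK)⁻¹·Kᵀ·(x' − x̄) = [25, 35]
z = y + H·x̄ = [25, 35] + [-24, -36] = [1, -1]

z = [1, -1]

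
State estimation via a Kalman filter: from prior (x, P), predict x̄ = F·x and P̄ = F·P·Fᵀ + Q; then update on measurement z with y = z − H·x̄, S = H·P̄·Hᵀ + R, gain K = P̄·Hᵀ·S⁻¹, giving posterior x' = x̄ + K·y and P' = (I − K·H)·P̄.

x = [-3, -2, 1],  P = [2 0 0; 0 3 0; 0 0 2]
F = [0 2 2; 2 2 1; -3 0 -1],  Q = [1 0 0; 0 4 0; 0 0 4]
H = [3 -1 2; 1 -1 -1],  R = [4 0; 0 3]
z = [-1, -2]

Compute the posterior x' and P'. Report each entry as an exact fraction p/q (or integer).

x' = [-30236/4969, -43359/4969, 22080/4969]
P' = [48990/4969 75970/4969 -33694/4969; 75970/4969 125010/4969 -51674/4969; -33694/4969 -51674/4969 26764/4969]

x̄ = F·x = [-2, -9, 8]
P̄ = F·P·Fᵀ + Q = [21 16 -4; 16 26 -14; -4 -14 24]
y = z − H·x̄ = [-20, -1]
S = H·P̄·Hᵀ + R = [227 -5; -5 22]
K = P̄·Hᵀ·S⁻¹ = [903/4969 2238/4969; -112/4969 878/4969; 1030/4969 -2928/4969]
x' = x̄ + K·y = [-30236/4969, -43359/4969, 22080/4969]
P' = (I − K·H)·P̄ = [48990/4969 75970/4969 -33694/4969; 75970/4969 125010/4969 -51674/4969; -33694/4969 -51674/4969 26764/4969]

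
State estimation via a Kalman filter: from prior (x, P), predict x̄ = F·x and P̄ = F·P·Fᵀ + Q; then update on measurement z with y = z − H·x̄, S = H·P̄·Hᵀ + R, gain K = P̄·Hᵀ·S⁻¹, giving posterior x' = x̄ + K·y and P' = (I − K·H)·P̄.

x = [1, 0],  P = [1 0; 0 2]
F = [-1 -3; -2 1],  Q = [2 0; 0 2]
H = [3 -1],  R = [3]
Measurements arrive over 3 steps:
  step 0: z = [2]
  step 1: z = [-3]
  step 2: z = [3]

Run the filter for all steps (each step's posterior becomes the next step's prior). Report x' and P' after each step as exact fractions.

step 0: x̄ = F·x = [-1, -2]
step 0: P̄ = F·P·Fᵀ + Q = [21 -4; -4 8]
step 0: y = z − H·x̄ = [3]
step 0: S = H·P̄·Hᵀ + R = [224]
step 0: K = P̄·Hᵀ·S⁻¹ = [67/224; -5/56]
step 0: x' = x̄ + K·y = [-23/224, -127/56]
step 0: P' = (I − K·H)·P̄ = [215/224 111/56; 111/56 87/14]
step 1: x̄ = F·x = [221/32, -33/16]
step 1: P̄ = F·P·Fᵀ + Q = [2265/32 -109/16; -109/16 33/8]
step 1: y = z − H·x̄ = [-825/32]
step 1: S = H·P̄·Hᵀ + R = [21921/32]
step 1: K = P̄·Hᵀ·S⁻¹ = [7013/21921; -262/7307]
step 1: x' = x̄ + K·y = [-9804/7307, -8316/7307]
step 1: P' = (I − K·H)·P̄ = [14653/21921 7640/7307; 7640/7307 23706/7307]
step 2: x̄ = F·x = [34752/7307, 11292/7307]
step 2: P̄ = F·P·Fᵀ + Q = [836077/21921 -69448/21921; -69448/21921 81892/21921]
step 2: y = z − H·x̄ = [-71043/7307]
step 2: S = H·P̄·Hᵀ + R = [8089036/21921]
step 2: K = P̄·Hᵀ·S⁻¹ = [2577679/8089036; -72559/2022259]
step 2: x' = x̄ + K·y = [13409625/8089036, 3830595/2022259]
step 2: P' = (I − K·H)·P̄ = [5411611/8089036 2125449/2022259; 2125449/2022259 6594024/2022259]

step 0: x' = [-23/224, -127/56], P' = [215/224 111/56; 111/56 87/14]
step 1: x' = [-9804/7307, -8316/7307], P' = [14653/21921 7640/7307; 7640/7307 23706/7307]
step 2: x' = [13409625/8089036, 3830595/2022259], P' = [5411611/8089036 2125449/2022259; 2125449/2022259 6594024/2022259]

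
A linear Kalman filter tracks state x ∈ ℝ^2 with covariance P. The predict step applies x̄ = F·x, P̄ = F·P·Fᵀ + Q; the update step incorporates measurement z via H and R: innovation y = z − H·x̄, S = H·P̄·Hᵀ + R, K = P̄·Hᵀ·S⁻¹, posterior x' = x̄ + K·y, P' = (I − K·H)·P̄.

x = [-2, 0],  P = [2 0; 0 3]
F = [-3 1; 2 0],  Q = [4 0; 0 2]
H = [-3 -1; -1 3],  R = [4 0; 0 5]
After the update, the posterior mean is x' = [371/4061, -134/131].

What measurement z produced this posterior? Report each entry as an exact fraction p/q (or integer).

z = [1, -3]

x̄ = F·x = [6, -4]
P̄ = F·P·Fᵀ + Q = [25 -12; -12 10]
S = H·P̄·Hᵀ + R = [167 141; 141 192]
K = P̄·Hᵀ·S⁻¹ = [-1165/4061 -1304/12183; -10/131 36/131]
x' − x̄ = [-23995/4061, 390/131] = K·y
y = (KᵀK)⁻¹·Kᵀ·(x' − x̄) = [15, 15]
z = y + H·x̄ = [15, 15] + [-14, -18] = [1, -3]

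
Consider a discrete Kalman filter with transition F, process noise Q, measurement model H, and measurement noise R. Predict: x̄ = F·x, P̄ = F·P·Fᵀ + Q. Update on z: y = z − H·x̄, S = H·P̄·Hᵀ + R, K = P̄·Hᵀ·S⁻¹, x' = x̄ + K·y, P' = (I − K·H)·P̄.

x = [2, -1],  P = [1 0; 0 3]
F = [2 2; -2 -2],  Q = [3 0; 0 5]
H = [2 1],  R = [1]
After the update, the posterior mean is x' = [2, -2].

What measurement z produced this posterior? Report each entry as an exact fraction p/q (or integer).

z = [2]

x̄ = F·x = [2, -2]
P̄ = F·P·Fᵀ + Q = [19 -16; -16 21]
S = H·P̄·Hᵀ + R = [34]
K = P̄·Hᵀ·S⁻¹ = [11/17; -11/34]
x' − x̄ = [0, 0] = K·y
y = (KᵀK)⁻¹·Kᵀ·(x' − x̄) = [0]
z = y + H·x̄ = [0] + [2] = [2]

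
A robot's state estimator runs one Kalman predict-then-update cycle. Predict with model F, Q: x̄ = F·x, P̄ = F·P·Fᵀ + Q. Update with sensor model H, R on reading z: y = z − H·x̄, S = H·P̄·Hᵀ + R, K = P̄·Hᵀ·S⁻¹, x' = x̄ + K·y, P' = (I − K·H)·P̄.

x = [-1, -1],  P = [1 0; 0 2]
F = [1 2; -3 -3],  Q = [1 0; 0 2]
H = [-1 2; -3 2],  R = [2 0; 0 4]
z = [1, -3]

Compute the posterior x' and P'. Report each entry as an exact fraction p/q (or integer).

x̄ = F·x = [-3, 6]
P̄ = F·P·Fᵀ + Q = [10 -15; -15 29]
y = z − H·x̄ = [-14, -24]
S = H·P̄·Hᵀ + R = [188 266; 266 390]
K = P̄·Hᵀ·S⁻¹ = [90/641 -160/641; 268/641 -27/1282]
x' = x̄ + K·y = [657/641, 418/641]
P' = (I − K·H)·P̄ = [410/641 295/641; 295/641 831/1282]

x' = [657/641, 418/641]
P' = [410/641 295/641; 295/641 831/1282]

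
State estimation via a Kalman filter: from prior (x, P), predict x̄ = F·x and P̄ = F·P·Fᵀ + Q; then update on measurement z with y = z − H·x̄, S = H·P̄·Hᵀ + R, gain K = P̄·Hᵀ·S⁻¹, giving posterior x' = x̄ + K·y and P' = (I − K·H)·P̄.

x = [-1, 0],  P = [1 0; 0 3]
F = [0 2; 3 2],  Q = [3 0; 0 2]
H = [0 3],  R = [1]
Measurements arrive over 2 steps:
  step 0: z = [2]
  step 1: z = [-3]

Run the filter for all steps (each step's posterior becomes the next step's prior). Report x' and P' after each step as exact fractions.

step 0: x̄ = F·x = [0, -3]
step 0: P̄ = F·P·Fᵀ + Q = [15 12; 12 23]
step 0: y = z − H·x̄ = [11]
step 0: S = H·P̄·Hᵀ + R = [208]
step 0: K = P̄·Hᵀ·S⁻¹ = [9/52; 69/208]
step 0: x' = x̄ + K·y = [99/52, 135/208]
step 0: P' = (I − K·H)·P̄ = [114/13 3/52; 3/52 23/208]
step 1: x̄ = F·x = [135/104, 729/104]
step 1: P̄ = F·P·Fᵀ + Q = [179/52 41/52; 41/52 4267/52]
step 1: y = z − H·x̄ = [-2499/104]
step 1: S = H·P̄·Hᵀ + R = [38455/52]
step 1: K = P̄·Hᵀ·S⁻¹ = [123/38455; 12801/38455]
step 1: x' = x̄ + K·y = [46962/38455, -76077/76910]
step 1: P' = (I − K·H)·P̄ = [132083/38455 41/38455; 41/38455 4267/38455]

step 0: x' = [99/52, 135/208], P' = [114/13 3/52; 3/52 23/208]
step 1: x' = [46962/38455, -76077/76910], P' = [132083/38455 41/38455; 41/38455 4267/38455]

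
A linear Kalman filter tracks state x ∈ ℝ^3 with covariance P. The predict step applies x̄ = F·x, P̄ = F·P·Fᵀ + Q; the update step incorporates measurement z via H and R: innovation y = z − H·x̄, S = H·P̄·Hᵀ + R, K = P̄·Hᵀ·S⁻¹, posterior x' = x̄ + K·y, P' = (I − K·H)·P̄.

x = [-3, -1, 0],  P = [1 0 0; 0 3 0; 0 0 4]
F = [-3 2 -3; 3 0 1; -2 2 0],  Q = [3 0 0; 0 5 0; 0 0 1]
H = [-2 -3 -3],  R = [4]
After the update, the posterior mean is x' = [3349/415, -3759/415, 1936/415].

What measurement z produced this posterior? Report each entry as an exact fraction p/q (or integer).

z = [-3]

x̄ = F·x = [7, -9, 4]
P̄ = F·P·Fᵀ + Q = [60 -21 18; -21 18 -6; 18 -6 17]
S = H·P̄·Hᵀ + R = [415]
K = P̄·Hᵀ·S⁻¹ = [-111/415; 6/415; -69/415]
x' − x̄ = [444/415, -24/415, 276/415] = K·y
y = (KᵀK)⁻¹·Kᵀ·(x' − x̄) = [-4]
z = y + H·x̄ = [-4] + [1] = [-3]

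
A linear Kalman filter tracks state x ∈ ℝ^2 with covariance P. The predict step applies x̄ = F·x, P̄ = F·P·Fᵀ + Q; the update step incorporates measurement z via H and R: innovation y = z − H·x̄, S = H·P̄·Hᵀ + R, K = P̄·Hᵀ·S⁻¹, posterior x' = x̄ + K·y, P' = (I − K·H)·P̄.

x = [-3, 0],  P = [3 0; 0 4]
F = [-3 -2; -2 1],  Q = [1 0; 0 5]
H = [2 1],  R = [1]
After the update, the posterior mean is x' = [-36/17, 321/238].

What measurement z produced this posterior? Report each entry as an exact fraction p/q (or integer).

x̄ = F·x = [9, 6]
P̄ = F·P·Fᵀ + Q = [44 10; 10 21]
S = H·P̄·Hᵀ + R = [238]
K = P̄·Hᵀ·S⁻¹ = [7/17; 41/238]
x' − x̄ = [-189/17, -1107/238] = K·y
y = (KᵀK)⁻¹·Kᵀ·(x' − x̄) = [-27]
z = y + H·x̄ = [-27] + [24] = [-3]

z = [-3]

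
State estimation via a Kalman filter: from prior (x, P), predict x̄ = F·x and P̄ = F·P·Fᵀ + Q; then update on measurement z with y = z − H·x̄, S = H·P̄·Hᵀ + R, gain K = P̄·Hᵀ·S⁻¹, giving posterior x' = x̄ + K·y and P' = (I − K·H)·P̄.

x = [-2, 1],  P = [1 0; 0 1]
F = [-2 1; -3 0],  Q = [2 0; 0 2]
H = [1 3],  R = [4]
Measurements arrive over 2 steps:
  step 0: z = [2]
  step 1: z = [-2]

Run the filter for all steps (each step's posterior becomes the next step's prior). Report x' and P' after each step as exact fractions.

step 0: x̄ = F·x = [5, 6]
step 0: P̄ = F·P·Fᵀ + Q = [7 6; 6 11]
step 0: y = z − H·x̄ = [-21]
step 0: S = H·P̄·Hᵀ + R = [146]
step 0: K = P̄·Hᵀ·S⁻¹ = [25/146; 39/146]
step 0: x' = x̄ + K·y = [205/146, 57/146]
step 0: P' = (I − K·H)·P̄ = [397/146 -99/146; -99/146 85/146]
step 1: x̄ = F·x = [-353/146, -615/146]
step 1: P̄ = F·P·Fᵀ + Q = [2361/146 2679/146; 2679/146 3865/146]
step 1: y = z − H·x̄ = [953/73]
step 1: S = H·P̄·Hᵀ + R = [26902/73]
step 1: K = P̄·Hᵀ·S⁻¹ = [5199/26902; 7137/26902]
step 1: x' = x̄ + K·y = [1414/13451, -10074/13451]
step 1: P' = (I − K·H)·P̄ = [32385/13451 -7329/13451; -7329/13451 7201/13451]

step 0: x' = [205/146, 57/146], P' = [397/146 -99/146; -99/146 85/146]
step 1: x' = [1414/13451, -10074/13451], P' = [32385/13451 -7329/13451; -7329/13451 7201/13451]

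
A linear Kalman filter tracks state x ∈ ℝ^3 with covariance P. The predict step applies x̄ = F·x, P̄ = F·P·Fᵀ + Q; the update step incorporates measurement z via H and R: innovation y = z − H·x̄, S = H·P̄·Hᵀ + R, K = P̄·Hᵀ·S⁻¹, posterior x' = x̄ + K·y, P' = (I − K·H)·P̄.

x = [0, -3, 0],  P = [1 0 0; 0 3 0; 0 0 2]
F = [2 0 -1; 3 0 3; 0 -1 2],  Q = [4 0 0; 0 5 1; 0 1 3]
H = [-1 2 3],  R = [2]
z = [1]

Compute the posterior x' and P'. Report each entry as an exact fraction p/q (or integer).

x̄ = F·x = [0, 0, 3]
P̄ = F·P·Fᵀ + Q = [10 0 -4; 0 32 13; -4 13 14]
y = z − H·x̄ = [-8]
S = H·P̄·Hᵀ + R = [446]
K = P̄·Hᵀ·S⁻¹ = [-11/223; 103/446; 36/223]
x' = x̄ + K·y = [88/223, -412/223, 381/223]
P' = (I − K·H)·P̄ = [1988/223 1133/223 -100/223; 1133/223 3663/446 -809/223; -100/223 -809/223 530/223]

x' = [88/223, -412/223, 381/223]
P' = [1988/223 1133/223 -100/223; 1133/223 3663/446 -809/223; -100/223 -809/223 530/223]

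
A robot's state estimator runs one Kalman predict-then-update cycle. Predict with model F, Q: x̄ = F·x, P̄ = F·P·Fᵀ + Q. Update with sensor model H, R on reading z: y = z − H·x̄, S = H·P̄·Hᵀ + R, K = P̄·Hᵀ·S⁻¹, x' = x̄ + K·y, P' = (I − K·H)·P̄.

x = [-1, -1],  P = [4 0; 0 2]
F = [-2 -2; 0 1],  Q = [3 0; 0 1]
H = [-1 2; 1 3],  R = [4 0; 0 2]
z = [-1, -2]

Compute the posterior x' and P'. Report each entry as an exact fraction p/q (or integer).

x̄ = F·x = [4, -1]
P̄ = F·P·Fᵀ + Q = [27 -4; -4 3]
y = z − H·x̄ = [5, -3]
S = H·P̄·Hᵀ + R = [59 -5; -5 32]
K = P̄·Hᵀ·S⁻¹ = [-1045/1863 710/1863; 5/27 5/27]
x' = x̄ + K·y = [97/1863, -17/27]
P' = (I − K·H)·P̄ = [3076/1863 -8/27; -8/27 2/9]

x' = [97/1863, -17/27]
P' = [3076/1863 -8/27; -8/27 2/9]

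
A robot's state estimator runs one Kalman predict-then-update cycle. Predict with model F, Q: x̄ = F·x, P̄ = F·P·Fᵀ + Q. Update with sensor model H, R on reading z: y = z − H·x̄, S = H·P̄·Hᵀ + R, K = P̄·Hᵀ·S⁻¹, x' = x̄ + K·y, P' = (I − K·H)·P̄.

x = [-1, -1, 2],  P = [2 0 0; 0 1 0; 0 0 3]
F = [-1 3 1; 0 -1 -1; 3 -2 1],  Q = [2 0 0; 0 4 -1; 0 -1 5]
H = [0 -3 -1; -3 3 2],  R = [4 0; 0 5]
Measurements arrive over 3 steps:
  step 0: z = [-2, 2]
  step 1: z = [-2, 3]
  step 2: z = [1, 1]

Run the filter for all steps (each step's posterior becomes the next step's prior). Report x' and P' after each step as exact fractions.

step 0: x̄ = F·x = [0, -1, 1]
step 0: P̄ = F·P·Fᵀ + Q = [16 -6 -9; -6 8 -2; -9 -2 30]
step 0: y = z − H·x̄ = [-4, 3]
step 0: S = H·P̄·Hᵀ + R = [94 -195; -195 533]
step 0: K = P̄·Hᵀ·S⁻¹ = [-153/929 -2631/12077; -332/929 -718/12077; 231/929 2934/12077]
step 0: x' = x̄ + K·y = [63/12077, 3033/12077, 8867/12077]
step 0: P' = (I − K·H)·P̄ = [25931/12077 -16242/12077 56682/12077; -16242/12077 28948/12077 -69580/12077; 56682/12077 -69580/12077 196728/12077]
step 1: x̄ = F·x = [17903/12077, -11900/12077, 230/929]
step 1: P̄ = F·P·Fᵀ + Q = [73953/12077 35188/12077 -14587/929; 35188/12077 134824/12077 -26293/929; -14587/929 -26293/929 109200/929]
step 1: y = z − H·x̄ = [-56864/12077, 119660/12077]
step 1: S = H·P̄·Hᵀ + R = [630470/12077 -1228536/12077; -1228536/12077 5158258/12077]
step 1: K = P̄·Hᵀ·S⁻¹ = [-7252229/72154766 -8659207/72154766; -32949491/72154766 -6614471/36077383; 37010223/72154766 21071949/36077383]
step 1: x' = x̄ + K·y = [27656571/36077383, -23514824/36077383, 130584262/36077383]
step 1: P' = (I − K·H)·P̄ = [68502273/36077383 -103233257/72154766 338708687/72154766; -103233257/72154766 213146803/72154766 -507642445/72154766; 338708687/72154766 -507642445/72154766 1374886443/72154766]
step 2: x̄ = F·x = [32383219/36077383, -107069438/36077383, 260583623/36077383]
step 2: P̄ = F·P·Fᵀ + Q = [235324623/36077383 125859179/36077383 -1280798911/72154766; 125859179/36077383 430683710/36077383 -1117408169/36077383; -1280798911/72154766 -1117408169/36077383 9122909385/72154766]
step 2: y = z − H·x̄ = [-24547308/36077383, -66731892/36077383]
step 2: S = H·P̄·Hᵀ + R = [3754937201/72154766 -7461710019/72154766; -7461710019/72154766 16430710898/36077383]
step 2: K = P̄·Hᵀ·S⁻¹ = [-186856477154/1876950408845 -226254001801/1876950408845; -864310512434/1876950408845 -347083890376/1876950408845; 195774500565/375390081769 220189070256/375390081769]
step 2: x' = x̄ + K·y = [2230396735013/1876950408845, -4340280568162/1876950408845, 2170920693605/375390081769]
step 2: P' = (I − K·H)·P̄ = [3512332414827/1876950408845 -2636958472748/1876950408845 1731660265372/375390081769; -2636958472748/1876950408845 5520259656532/1876950408845 -2620707383972/375390081769; 1731660265372/375390081769 -2620707383972/375390081769 7079024149656/375390081769]

step 0: x' = [63/12077, 3033/12077, 8867/12077], P' = [25931/12077 -16242/12077 56682/12077; -16242/12077 28948/12077 -69580/12077; 56682/12077 -69580/12077 196728/12077]
step 1: x' = [27656571/36077383, -23514824/36077383, 130584262/36077383], P' = [68502273/36077383 -103233257/72154766 338708687/72154766; -103233257/72154766 213146803/72154766 -507642445/72154766; 338708687/72154766 -507642445/72154766 1374886443/72154766]
step 2: x' = [2230396735013/1876950408845, -4340280568162/1876950408845, 2170920693605/375390081769], P' = [3512332414827/1876950408845 -2636958472748/1876950408845 1731660265372/375390081769; -2636958472748/1876950408845 5520259656532/1876950408845 -2620707383972/375390081769; 1731660265372/375390081769 -2620707383972/375390081769 7079024149656/375390081769]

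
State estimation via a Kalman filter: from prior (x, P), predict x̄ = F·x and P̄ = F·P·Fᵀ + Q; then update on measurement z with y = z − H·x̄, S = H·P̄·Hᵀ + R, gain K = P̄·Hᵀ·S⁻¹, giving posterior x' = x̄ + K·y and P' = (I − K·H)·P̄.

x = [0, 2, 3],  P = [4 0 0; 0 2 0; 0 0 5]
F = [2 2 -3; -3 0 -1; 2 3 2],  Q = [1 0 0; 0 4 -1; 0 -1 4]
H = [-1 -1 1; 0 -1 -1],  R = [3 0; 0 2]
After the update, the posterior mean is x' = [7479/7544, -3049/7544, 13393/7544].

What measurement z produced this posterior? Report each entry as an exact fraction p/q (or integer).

x̄ = F·x = [-5, -3, 12]
P̄ = F·P·Fᵀ + Q = [70 -9 -2; -9 45 -35; -2 -35 58]
S = H·P̄·Hᵀ + R = [232 -24; -24 35]
K = P̄·Hᵀ·S⁻¹ = [-1941/7544 130/943; -2725/7544 -503/943; 2773/7544 -382/943]
x' − x̄ = [45199/7544, 19583/7544, -77135/7544] = K·y
y = (KᵀK)⁻¹·Kᵀ·(x' − x̄) = [-19, 8]
z = y + H·x̄ = [-19, 8] + [20, -9] = [1, -1]

z = [1, -1]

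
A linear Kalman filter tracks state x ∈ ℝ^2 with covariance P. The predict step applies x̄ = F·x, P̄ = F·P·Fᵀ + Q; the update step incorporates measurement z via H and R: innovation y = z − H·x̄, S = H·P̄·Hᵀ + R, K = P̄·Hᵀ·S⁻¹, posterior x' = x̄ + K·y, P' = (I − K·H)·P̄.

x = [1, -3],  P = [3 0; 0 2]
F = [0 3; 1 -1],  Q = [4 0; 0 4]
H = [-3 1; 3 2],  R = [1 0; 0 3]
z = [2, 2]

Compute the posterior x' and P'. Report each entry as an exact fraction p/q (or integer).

x' = [-297/1168, 6241/4672]
P' = [25/292 39/1168; 39/1168 1953/4672]

x̄ = F·x = [-9, 4]
P̄ = F·P·Fᵀ + Q = [22 -6; -6 9]
y = z − H·x̄ = [-29, 21]
S = H·P̄·Hᵀ + R = [244 -162; -162 165]
K = P̄·Hᵀ·S⁻¹ = [-261/1168 63/584; 1485/4672 729/2336]
x' = x̄ + K·y = [-297/1168, 6241/4672]
P' = (I − K·H)·P̄ = [25/292 39/1168; 39/1168 1953/4672]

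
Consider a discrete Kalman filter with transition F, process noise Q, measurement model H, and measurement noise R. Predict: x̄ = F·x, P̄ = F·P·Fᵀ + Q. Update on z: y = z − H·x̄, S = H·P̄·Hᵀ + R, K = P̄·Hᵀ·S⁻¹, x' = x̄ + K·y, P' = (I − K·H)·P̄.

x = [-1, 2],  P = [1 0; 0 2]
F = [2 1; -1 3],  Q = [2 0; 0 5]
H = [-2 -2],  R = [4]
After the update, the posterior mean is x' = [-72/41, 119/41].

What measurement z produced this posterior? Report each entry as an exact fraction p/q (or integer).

z = [-2]

x̄ = F·x = [0, 7]
P̄ = F·P·Fᵀ + Q = [8 4; 4 24]
S = H·P̄·Hᵀ + R = [164]
K = P̄·Hᵀ·S⁻¹ = [-6/41; -14/41]
x' − x̄ = [-72/41, -168/41] = K·y
y = (KᵀK)⁻¹·Kᵀ·(x' − x̄) = [12]
z = y + H·x̄ = [12] + [-14] = [-2]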